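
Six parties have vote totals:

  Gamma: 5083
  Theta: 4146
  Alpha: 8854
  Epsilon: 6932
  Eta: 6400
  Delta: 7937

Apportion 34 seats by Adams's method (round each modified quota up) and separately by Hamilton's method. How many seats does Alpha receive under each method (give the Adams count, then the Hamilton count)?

Adams: Gamma 4, Theta 4, Alpha 7, Epsilon 6, Eta 6, Delta 7.
Hamilton: Gamma 4, Theta 4, Alpha 8, Epsilon 6, Eta 5, Delta 7.
Alpha gets 7 under Adams and 8 under Hamilton.

7 and 8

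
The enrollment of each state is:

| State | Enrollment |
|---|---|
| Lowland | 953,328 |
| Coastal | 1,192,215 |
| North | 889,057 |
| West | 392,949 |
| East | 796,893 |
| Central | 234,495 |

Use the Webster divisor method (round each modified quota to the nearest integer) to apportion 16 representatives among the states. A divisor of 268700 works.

With modified divisor 268700: modified quotas Lowland 3.548, Coastal 4.437, North 3.309, West 1.462, East 2.966, Central 0.873.
Rounding to the nearest integer: Lowland 4, Coastal 4, North 3, West 1, East 3, Central 1 (total 16).

Lowland=4, Coastal=4, North=3, West=1, East=3, Central=1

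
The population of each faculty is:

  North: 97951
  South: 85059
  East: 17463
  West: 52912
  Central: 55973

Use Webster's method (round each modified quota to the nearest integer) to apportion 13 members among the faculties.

North 4; South 4; East 1; West 2; Central 2

Standard divisor 309358/13 ≈ 23796.769; standard quotas: North 4.116, South 3.574, East 0.734, West 2.223, Central 2.352.
Rounding to the nearest integer gives North 4, South 4, East 1, West 2, Central 2 — total 13, matching the house size, so no adjustment is needed.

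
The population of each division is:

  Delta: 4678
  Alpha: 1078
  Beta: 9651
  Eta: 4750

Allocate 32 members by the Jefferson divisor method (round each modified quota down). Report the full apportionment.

Delta 7, Alpha 1, Beta 16, Eta 8

Standard divisor 20157/32 ≈ 629.906; standard quotas: Delta 7.427, Alpha 1.711, Beta 15.321, Eta 7.541.
Rounding down gives 7, 1, 15, 7 = 30 seats, so the divisor must be adjusted.
With modified divisor 590: modified quotas Delta 7.929, Alpha 1.827, Beta 16.358, Eta 8.051.
Rounding down: Delta 7, Alpha 1, Beta 16, Eta 8 (total 32).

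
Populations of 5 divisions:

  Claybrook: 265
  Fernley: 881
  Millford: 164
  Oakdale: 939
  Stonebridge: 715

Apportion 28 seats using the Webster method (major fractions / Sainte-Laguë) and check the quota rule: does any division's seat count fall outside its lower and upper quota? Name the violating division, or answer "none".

Standard quotas: Claybrook 2.503, Fernley 8.323, Millford 1.549, Oakdale 8.870, Stonebridge 6.754.
Webster allocation: Claybrook 2, Fernley 8, Millford 2, Oakdale 9, Stonebridge 7.
Every allocation lies between the lower and upper quota.

none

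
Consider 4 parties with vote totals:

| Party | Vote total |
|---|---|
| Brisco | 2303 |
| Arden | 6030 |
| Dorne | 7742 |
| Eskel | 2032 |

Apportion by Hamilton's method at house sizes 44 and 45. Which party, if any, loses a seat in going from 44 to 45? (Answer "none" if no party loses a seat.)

At 44 seats: Brisco 5, Arden 15, Dorne 19, Eskel 5.
At 45 seats: Brisco 6, Arden 15, Dorne 19, Eskel 5.
No party's allocation decreased.

none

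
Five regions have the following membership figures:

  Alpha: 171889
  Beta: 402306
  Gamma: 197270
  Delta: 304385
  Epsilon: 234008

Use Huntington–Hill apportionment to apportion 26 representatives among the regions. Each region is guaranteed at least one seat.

With divisor 50973: modified quotas Alpha 3.372, Beta 7.893, Gamma 3.870, Delta 5.971, Epsilon 4.591.
Geometric-mean thresholds: Alpha √(3·4)=3.464, Beta √(7·8)=7.483, Gamma √(3·4)=3.464, Delta √(5·6)=5.477, Epsilon √(4·5)=4.472.
Each quota rounded against its threshold gives Alpha 3, Beta 8, Gamma 4, Delta 6, Epsilon 5 (total 26).

Alpha 3, Beta 8, Gamma 4, Delta 6, Epsilon 5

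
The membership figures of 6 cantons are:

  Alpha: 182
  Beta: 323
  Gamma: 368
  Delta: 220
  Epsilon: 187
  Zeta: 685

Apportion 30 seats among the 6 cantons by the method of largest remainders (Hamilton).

Total 1965; standard divisor 1965/30 ≈ 65.5.
Standard quotas: Alpha 2.779, Beta 4.931, Gamma 5.618, Delta 3.359, Epsilon 2.855, Zeta 10.458.
Lower quotas: Alpha 2, Beta 4, Gamma 5, Delta 3, Epsilon 2, Zeta 10 (sum 26, leaving 4 seats).
Remainders in descending order: Beta 0.931, Epsilon 0.855, Alpha 0.779, Gamma 0.618, Zeta 0.458, Delta 0.359.
The surplus seats go to Beta, Epsilon, Alpha, Gamma.

Alpha=3, Beta=5, Gamma=6, Delta=3, Epsilon=3, Zeta=10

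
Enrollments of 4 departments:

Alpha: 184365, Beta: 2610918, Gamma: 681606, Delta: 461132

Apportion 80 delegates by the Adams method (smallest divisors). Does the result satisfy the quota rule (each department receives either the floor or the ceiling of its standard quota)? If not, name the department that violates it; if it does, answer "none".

Standard quotas: Alpha 3.745, Beta 53.040, Gamma 13.847, Delta 9.368.
Adams allocation: Alpha 4, Beta 52, Gamma 14, Delta 10.
Beta has quota 53.040 (lower 53, upper 54) but receives 52 — outside the quota interval.

Beta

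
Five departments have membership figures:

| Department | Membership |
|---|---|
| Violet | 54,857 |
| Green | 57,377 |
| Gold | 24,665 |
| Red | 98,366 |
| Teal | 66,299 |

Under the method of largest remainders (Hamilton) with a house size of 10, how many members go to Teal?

Standard divisor: 301564 ÷ 10 ≈ 30156.4.
Standard quotas: Violet 1.8191, Green 1.9026, Gold 0.8179, Red 3.2619, Teal 2.1985.
Lower quotas: Violet 1, Green 1, Gold 0, Red 3, Teal 2 (sum 7, leaving 3 seats).
Remainders in descending order: Green 0.9026, Violet 0.8191, Gold 0.8179, Red 0.2619, Teal 0.1985.
Largest remainders: Green, Violet, Gold receive the extra seats.
Teal receives 2.

2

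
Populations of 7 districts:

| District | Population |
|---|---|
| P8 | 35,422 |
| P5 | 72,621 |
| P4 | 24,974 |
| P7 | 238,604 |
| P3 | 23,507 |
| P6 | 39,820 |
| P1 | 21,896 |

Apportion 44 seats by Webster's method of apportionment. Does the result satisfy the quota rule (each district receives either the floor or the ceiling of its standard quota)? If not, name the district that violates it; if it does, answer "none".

P7

Standard quotas: P8 3.412, P5 6.994, P4 2.405, P7 22.981, P3 2.264, P6 3.835, P1 2.109.
Webster allocation: P8 3, P5 7, P4 2, P7 24, P3 2, P6 4, P1 2.
P7 has quota 22.981 (lower 22, upper 23) but receives 24 — outside the quota interval.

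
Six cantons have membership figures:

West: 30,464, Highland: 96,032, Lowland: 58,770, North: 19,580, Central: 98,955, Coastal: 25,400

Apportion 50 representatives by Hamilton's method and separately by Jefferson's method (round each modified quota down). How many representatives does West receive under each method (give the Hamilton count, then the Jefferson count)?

5 and 4

Hamilton: West 5, Highland 14, Lowland 9, North 3, Central 15, Coastal 4.
Jefferson: West 4, Highland 15, Lowland 9, North 3, Central 15, Coastal 4.
West gets 5 under Hamilton and 4 under Jefferson.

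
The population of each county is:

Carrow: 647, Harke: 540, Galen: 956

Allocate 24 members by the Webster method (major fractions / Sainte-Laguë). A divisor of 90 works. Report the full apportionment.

Carrow=7; Harke=6; Galen=11

With modified divisor 90: modified quotas Carrow 7.189, Harke 6.000, Galen 10.622.
Rounding to the nearest integer: Carrow 7, Harke 6, Galen 11 (total 24).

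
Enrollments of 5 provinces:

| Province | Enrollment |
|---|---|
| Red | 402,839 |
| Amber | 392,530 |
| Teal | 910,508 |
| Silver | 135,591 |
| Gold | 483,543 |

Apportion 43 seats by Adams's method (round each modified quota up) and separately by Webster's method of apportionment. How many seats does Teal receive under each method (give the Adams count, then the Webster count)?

Adams: Red 8, Amber 7, Teal 16, Silver 3, Gold 9.
Webster: Red 7, Amber 7, Teal 17, Silver 3, Gold 9.
Teal gets 16 under Adams and 17 under Webster.

16 and 17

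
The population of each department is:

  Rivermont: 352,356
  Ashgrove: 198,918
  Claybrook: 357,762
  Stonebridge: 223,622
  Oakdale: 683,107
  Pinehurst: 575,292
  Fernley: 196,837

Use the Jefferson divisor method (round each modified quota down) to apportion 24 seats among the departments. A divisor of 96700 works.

With modified divisor 96700: modified quotas Rivermont 3.644, Ashgrove 2.057, Claybrook 3.700, Stonebridge 2.313, Oakdale 7.064, Pinehurst 5.949, Fernley 2.036.
Rounding down: Rivermont 3, Ashgrove 2, Claybrook 3, Stonebridge 2, Oakdale 7, Pinehurst 5, Fernley 2 (total 24).

Rivermont=3, Ashgrove=2, Claybrook=3, Stonebridge=2, Oakdale=7, Pinehurst=5, Fernley=2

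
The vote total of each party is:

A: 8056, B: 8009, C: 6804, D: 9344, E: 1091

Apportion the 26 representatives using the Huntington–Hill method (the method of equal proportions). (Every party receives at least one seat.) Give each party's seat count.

With divisor 1246: modified quotas A 6.465, B 6.428, C 5.461, D 7.499, E 0.876.
Geometric-mean thresholds: A √(6·7)=6.481, B √(6·7)=6.481, C √(5·6)=5.477, D √(7·8)=7.483, E (min 1).
Each quota rounded against its threshold gives A 6, B 6, C 5, D 8, E 1 (total 26).

A=6, B=6, C=5, D=8, E=1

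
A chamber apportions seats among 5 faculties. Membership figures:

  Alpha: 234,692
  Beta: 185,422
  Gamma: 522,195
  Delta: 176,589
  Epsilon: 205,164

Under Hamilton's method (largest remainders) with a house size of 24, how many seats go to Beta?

3

The standard divisor is 1324062/24 ≈ 55169.25.
Standard quotas: Alpha 4.2540, Beta 3.3610, Gamma 9.4653, Delta 3.2009, Epsilon 3.7188.
Lower quotas: Alpha 4, Beta 3, Gamma 9, Delta 3, Epsilon 3 (sum 22, leaving 2 seats).
Remainders in descending order: Epsilon 0.7188, Gamma 0.4653, Beta 0.3610, Alpha 0.2540, Delta 0.2009.
Largest remainders: Epsilon, Gamma receive the extra seats.
Beta receives 3.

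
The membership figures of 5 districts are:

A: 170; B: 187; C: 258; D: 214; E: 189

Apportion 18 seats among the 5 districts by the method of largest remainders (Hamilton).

A 3, B 3, C 5, D 4, E 3

The standard divisor is 1018/18 ≈ 56.556.
Standard quotas: A 3.006, B 3.306, C 4.562, D 3.784, E 3.342.
Lower quotas: A 3, B 3, C 4, D 3, E 3 (sum 16, leaving 2 seats).
Remainders in descending order: D 0.784, C 0.562, E 0.342, B 0.306, A 0.006.
Largest remainders: D, C receive the extra seats.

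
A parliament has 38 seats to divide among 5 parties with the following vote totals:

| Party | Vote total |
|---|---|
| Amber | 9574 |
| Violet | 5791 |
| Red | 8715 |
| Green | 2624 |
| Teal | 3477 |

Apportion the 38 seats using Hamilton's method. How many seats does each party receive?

The standard divisor is 30181/38 ≈ 794.237.
Standard quotas: Amber 12.0543, Violet 7.2913, Red 10.9728, Green 3.3038, Teal 4.3778.
Lower quotas: Amber 12, Violet 7, Red 10, Green 3, Teal 4 (sum 36, leaving 2 seats).
Remainders in descending order: Red 0.9728, Teal 0.3778, Green 0.3038, Violet 0.2913, Amber 0.0543.
Largest remainders: Red, Teal receive the extra seats.

Amber 12, Violet 7, Red 11, Green 3, Teal 5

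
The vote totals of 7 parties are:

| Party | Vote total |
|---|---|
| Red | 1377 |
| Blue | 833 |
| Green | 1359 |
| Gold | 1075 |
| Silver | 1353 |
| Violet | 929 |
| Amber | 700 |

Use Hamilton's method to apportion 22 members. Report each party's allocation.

The standard divisor is 7626/22 ≈ 346.636.
Standard quotas: Red 3.972, Blue 2.403, Green 3.921, Gold 3.101, Silver 3.903, Violet 2.680, Amber 2.019.
Lower quotas: Red 3, Blue 2, Green 3, Gold 3, Silver 3, Violet 2, Amber 2 (sum 18, leaving 4 seats).
Remainders in descending order: Red 0.972, Green 0.921, Silver 0.903, Violet 0.680, Blue 0.403, Gold 0.101, Amber 0.019.
The surplus seats go to Red, Green, Silver, Violet.

Red: 4; Blue: 2; Green: 4; Gold: 3; Silver: 4; Violet: 3; Amber: 2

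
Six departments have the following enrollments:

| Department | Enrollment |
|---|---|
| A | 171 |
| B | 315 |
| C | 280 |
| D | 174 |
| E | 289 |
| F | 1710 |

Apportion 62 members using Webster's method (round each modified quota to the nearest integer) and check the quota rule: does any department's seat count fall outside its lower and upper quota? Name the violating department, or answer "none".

F

Standard quotas: A 3.607, B 6.645, C 5.907, D 3.671, E 6.097, F 36.073.
Webster allocation: A 4, B 7, C 6, D 4, E 6, F 35.
F has quota 36.073 (lower 36, upper 37) but receives 35 — outside the quota interval.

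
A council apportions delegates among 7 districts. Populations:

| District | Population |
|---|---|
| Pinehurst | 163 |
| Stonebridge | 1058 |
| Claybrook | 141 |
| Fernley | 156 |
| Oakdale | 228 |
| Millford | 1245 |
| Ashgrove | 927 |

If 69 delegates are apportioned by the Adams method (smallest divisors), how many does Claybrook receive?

Standard divisor 3918/69 ≈ 56.783; standard quotas: Pinehurst 2.871, Stonebridge 18.632, Claybrook 2.483, Fernley 2.747, Oakdale 4.015, Millford 21.926, Ashgrove 16.325.
Rounding up gives 3, 19, 3, 3, 5, 22, 17 = 72 seats, so the divisor must be adjusted.
With modified divisor 59: modified quotas Pinehurst 2.763, Stonebridge 17.932, Claybrook 2.390, Fernley 2.644, Oakdale 3.864, Millford 21.102, Ashgrove 15.712.
Rounding up: Pinehurst 3, Stonebridge 18, Claybrook 3, Fernley 3, Oakdale 4, Millford 22, Ashgrove 16 (total 69).
Claybrook receives 3.

3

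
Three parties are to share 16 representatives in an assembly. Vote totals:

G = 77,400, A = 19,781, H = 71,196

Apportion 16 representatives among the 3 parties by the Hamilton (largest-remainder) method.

Standard divisor: 168377 ÷ 16 ≈ 10523.562.
Standard quotas: G 7.3549, A 1.8797, H 6.7654.
Lower quotas: G 7, A 1, H 6 (sum 14, leaving 2 seats).
Remainders in descending order: A 0.8797, H 0.7654, G 0.3549.
The surplus seats go to A, H.

G 7, A 2, H 7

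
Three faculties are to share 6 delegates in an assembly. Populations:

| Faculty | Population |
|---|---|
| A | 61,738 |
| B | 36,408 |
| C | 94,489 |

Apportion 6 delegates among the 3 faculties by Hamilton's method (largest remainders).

Total 192635; standard divisor 192635/6 ≈ 32105.833.
Standard quotas: A 1.9230, B 1.1340, C 2.9430.
Lower quotas: A 1, B 1, C 2 (sum 4, leaving 2 seats).
Remainders in descending order: C 0.9430, A 0.9230, B 0.1340.
Largest remainders: C, A receive the extra seats.

A=2, B=1, C=3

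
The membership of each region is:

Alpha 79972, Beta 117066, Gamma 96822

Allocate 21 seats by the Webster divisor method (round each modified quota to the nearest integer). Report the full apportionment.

Standard divisor 293860/21 ≈ 13993.333; standard quotas: Alpha 5.715, Beta 8.366, Gamma 6.919.
Rounding to the nearest integer gives Alpha 6, Beta 8, Gamma 7 — total 21, matching the house size, so no adjustment is needed.

Alpha 6, Beta 8, Gamma 7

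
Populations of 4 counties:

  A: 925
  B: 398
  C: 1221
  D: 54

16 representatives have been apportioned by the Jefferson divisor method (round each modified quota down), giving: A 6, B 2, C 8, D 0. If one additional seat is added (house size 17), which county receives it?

Priority for the next seat is population ÷ (current seats + 1).
Priorities: A 132.143, B 132.667, C 135.667, D 54.000.
Highest priority: C.

C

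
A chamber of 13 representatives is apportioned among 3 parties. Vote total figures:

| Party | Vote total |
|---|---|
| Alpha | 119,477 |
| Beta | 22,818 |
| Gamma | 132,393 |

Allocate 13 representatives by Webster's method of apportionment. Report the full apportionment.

Standard divisor 274688/13 ≈ 21129.846; standard quotas: Alpha 5.654, Beta 1.080, Gamma 6.266.
Rounding to the nearest integer gives Alpha 6, Beta 1, Gamma 6 — total 13, matching the house size, so no adjustment is needed.

Alpha=6, Beta=1, Gamma=6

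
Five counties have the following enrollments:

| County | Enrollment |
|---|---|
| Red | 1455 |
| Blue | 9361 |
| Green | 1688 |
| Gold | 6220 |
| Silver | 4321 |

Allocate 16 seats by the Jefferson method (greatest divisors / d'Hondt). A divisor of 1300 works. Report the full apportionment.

Red 1, Blue 7, Green 1, Gold 4, Silver 3

With modified divisor 1300: modified quotas Red 1.119, Blue 7.201, Green 1.298, Gold 4.785, Silver 3.324.
Rounding down: Red 1, Blue 7, Green 1, Gold 4, Silver 3 (total 16).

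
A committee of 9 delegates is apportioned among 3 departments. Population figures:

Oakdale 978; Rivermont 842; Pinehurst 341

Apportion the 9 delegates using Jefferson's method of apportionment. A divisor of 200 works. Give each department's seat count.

With modified divisor 200: modified quotas Oakdale 4.890, Rivermont 4.210, Pinehurst 1.705.
Rounding down: Oakdale 4, Rivermont 4, Pinehurst 1 (total 9).

Oakdale 4; Rivermont 4; Pinehurst 1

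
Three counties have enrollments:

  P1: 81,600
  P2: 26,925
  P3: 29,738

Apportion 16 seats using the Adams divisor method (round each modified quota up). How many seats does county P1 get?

9

Standard divisor 138263/16 ≈ 8641.438; standard quotas: P1 9.443, P2 3.116, P3 3.441.
Rounding up gives 10, 4, 4 = 18 seats, so the divisor must be adjusted.
With modified divisor 9500: modified quotas P1 8.589, P2 2.834, P3 3.130.
Rounding up: P1 9, P2 3, P3 4 (total 16).
P1 receives 9.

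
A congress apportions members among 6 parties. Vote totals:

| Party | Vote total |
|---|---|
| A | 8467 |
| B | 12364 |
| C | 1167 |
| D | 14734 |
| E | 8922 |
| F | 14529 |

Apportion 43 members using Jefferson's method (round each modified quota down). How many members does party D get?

Standard divisor 60183/43 ≈ 1399.605; standard quotas: A 6.050, B 8.834, C 0.834, D 10.527, E 6.375, F 10.381.
Rounding down gives 6, 8, 0, 10, 6, 10 = 40 seats, so the divisor must be adjusted.
With modified divisor 1300: modified quotas A 6.513, B 9.511, C 0.898, D 11.334, E 6.863, F 11.176.
Rounding down: A 6, B 9, C 0, D 11, E 6, F 11 (total 43).
D receives 11.

11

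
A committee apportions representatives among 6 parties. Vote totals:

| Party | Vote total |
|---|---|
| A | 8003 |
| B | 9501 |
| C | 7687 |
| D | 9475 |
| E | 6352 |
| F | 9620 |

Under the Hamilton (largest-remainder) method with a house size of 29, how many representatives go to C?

4

Standard divisor: 50638 ÷ 29 ≈ 1746.138.
Standard quotas: A 4.5833, B 5.4412, C 4.4023, D 5.4263, E 3.6377, F 5.5093.
Lower quotas: A 4, B 5, C 4, D 5, E 3, F 5 (sum 26, leaving 3 seats).
Remainders in descending order: E 0.6377, A 0.5833, F 0.5093, B 0.4412, D 0.4263, C 0.4023.
Largest remainders: E, A, F receive the extra seats.
C receives 4.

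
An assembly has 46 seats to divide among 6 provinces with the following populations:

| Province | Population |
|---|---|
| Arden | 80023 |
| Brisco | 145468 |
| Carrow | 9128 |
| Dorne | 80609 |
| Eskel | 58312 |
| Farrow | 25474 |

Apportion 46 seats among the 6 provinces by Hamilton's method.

Arden 9, Brisco 17, Carrow 1, Dorne 9, Eskel 7, Farrow 3

Standard divisor: 399014 ÷ 46 ≈ 8674.217.
Standard quotas: Arden 9.2254, Brisco 16.7702, Carrow 1.0523, Dorne 9.2929, Eskel 6.7225, Farrow 2.9367.
Lower quotas: Arden 9, Brisco 16, Carrow 1, Dorne 9, Eskel 6, Farrow 2 (sum 43, leaving 3 seats).
Remainders in descending order: Farrow 0.9367, Brisco 0.7702, Eskel 0.7225, Dorne 0.2929, Arden 0.2254, Carrow 0.0523.
Largest remainders: Farrow, Brisco, Eskel receive the extra seats.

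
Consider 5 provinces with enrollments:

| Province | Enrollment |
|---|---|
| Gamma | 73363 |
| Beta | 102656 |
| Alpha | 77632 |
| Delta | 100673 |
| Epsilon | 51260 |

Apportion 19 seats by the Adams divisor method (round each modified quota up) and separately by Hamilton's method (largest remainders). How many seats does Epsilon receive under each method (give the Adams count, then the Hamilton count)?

3 and 2

Adams: Gamma 3, Beta 5, Alpha 4, Delta 4, Epsilon 3.
Hamilton: Gamma 3, Beta 5, Alpha 4, Delta 5, Epsilon 2.
Epsilon gets 3 under Adams and 2 under Hamilton.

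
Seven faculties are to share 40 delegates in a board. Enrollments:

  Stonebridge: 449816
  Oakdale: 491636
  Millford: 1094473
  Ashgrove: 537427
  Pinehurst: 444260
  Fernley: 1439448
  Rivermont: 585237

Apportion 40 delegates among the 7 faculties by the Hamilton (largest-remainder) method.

Standard divisor: 5042297 ÷ 40 ≈ 126057.425.
Standard quotas: Stonebridge 3.5683, Oakdale 3.9001, Millford 8.6823, Ashgrove 4.2634, Pinehurst 3.5243, Fernley 11.4190, Rivermont 4.6426.
Lower quotas: Stonebridge 3, Oakdale 3, Millford 8, Ashgrove 4, Pinehurst 3, Fernley 11, Rivermont 4 (sum 36, leaving 4 seats).
Remainders in descending order: Oakdale 0.9001, Millford 0.6823, Rivermont 0.6426, Stonebridge 0.5683, Pinehurst 0.5243, Fernley 0.4190, Ashgrove 0.2634.
Largest remainders: Oakdale, Millford, Rivermont, Stonebridge receive the extra seats.

Stonebridge 4, Oakdale 4, Millford 9, Ashgrove 4, Pinehurst 3, Fernley 11, Rivermont 5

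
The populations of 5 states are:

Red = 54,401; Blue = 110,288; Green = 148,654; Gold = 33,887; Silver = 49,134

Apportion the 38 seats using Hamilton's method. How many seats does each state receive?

Red=5; Blue=11; Green=14; Gold=3; Silver=5

The standard divisor is 396364/38 ≈ 10430.632.
Standard quotas: Red 5.2155, Blue 10.5735, Green 14.2517, Gold 3.2488, Silver 4.7105.
Lower quotas: Red 5, Blue 10, Green 14, Gold 3, Silver 4 (sum 36, leaving 2 seats).
Remainders in descending order: Silver 0.7105, Blue 0.5735, Green 0.2517, Gold 0.2488, Red 0.2155.
The surplus seats go to Silver, Blue.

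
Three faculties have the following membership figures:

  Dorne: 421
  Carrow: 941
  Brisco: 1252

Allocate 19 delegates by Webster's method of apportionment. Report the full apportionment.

Dorne 3; Carrow 7; Brisco 9

Standard divisor 2614/19 ≈ 137.579; standard quotas: Dorne 3.060, Carrow 6.840, Brisco 9.100.
Rounding to the nearest integer gives Dorne 3, Carrow 7, Brisco 9 — total 19, matching the house size, so no adjustment is needed.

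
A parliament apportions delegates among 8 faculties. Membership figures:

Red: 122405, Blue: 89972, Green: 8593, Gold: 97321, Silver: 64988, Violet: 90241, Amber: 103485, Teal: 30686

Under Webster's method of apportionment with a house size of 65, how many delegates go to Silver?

Standard divisor 607691/65 ≈ 9349.092; standard quotas: Red 13.093, Blue 9.624, Green 0.919, Gold 10.410, Silver 6.951, Violet 9.652, Amber 11.069, Teal 3.282.
Rounding to the nearest integer gives Red 13, Blue 10, Green 1, Gold 10, Silver 7, Violet 10, Amber 11, Teal 3 — total 65, matching the house size, so no adjustment is needed.
Silver receives 7.

7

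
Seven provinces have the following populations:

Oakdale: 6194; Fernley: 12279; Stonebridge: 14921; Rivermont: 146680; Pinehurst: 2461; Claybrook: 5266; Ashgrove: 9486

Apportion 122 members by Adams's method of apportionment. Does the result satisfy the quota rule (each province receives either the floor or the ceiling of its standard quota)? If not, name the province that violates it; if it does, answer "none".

Rivermont

Standard quotas: Oakdale 3.830, Fernley 7.593, Stonebridge 9.227, Rivermont 90.705, Pinehurst 1.522, Claybrook 3.256, Ashgrove 5.866.
Adams allocation: Oakdale 4, Fernley 8, Stonebridge 9, Rivermont 89, Pinehurst 2, Claybrook 4, Ashgrove 6.
Rivermont has quota 90.705 (lower 90, upper 91) but receives 89 — outside the quota interval.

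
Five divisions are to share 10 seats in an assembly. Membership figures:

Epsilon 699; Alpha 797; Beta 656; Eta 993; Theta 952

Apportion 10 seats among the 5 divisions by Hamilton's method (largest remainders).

Epsilon: 2, Alpha: 2, Beta: 2, Eta: 2, Theta: 2

Standard divisor: 4097 ÷ 10 ≈ 409.7.
Standard quotas: Epsilon 1.706, Alpha 1.945, Beta 1.601, Eta 2.424, Theta 2.324.
Lower quotas: Epsilon 1, Alpha 1, Beta 1, Eta 2, Theta 2 (sum 7, leaving 3 seats).
Remainders in descending order: Alpha 0.945, Epsilon 0.706, Beta 0.601, Eta 0.424, Theta 0.324.
The surplus seats go to Alpha, Epsilon, Beta.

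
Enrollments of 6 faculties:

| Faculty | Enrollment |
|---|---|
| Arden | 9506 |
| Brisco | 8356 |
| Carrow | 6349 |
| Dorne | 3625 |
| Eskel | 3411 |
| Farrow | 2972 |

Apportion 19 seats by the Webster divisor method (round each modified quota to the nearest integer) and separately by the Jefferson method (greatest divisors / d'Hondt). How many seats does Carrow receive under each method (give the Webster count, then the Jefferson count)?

3 and 4

Webster: Arden 5, Brisco 5, Carrow 3, Dorne 2, Eskel 2, Farrow 2.
Jefferson: Arden 5, Brisco 5, Carrow 4, Dorne 2, Eskel 2, Farrow 1.
Carrow gets 3 under Webster and 4 under Jefferson.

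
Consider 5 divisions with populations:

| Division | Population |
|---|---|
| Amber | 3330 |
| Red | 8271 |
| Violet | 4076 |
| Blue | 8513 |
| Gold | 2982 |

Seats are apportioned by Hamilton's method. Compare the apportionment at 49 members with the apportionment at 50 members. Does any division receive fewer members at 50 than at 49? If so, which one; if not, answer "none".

At 49 seats: Amber 6, Red 15, Violet 7, Blue 15, Gold 6.
At 50 seats: Amber 6, Red 15, Violet 8, Blue 16, Gold 5.
Gold drops from 6 to 5.

Gold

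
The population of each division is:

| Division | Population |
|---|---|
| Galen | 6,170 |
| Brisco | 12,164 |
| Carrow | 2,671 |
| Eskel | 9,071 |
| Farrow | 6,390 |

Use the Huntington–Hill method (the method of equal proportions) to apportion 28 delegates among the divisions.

With divisor 1331: modified quotas Galen 4.636, Brisco 9.139, Carrow 2.007, Eskel 6.815, Farrow 4.801.
Geometric-mean thresholds: Galen √(4·5)=4.472, Brisco √(9·10)=9.487, Carrow √(2·3)=2.449, Eskel √(6·7)=6.481, Farrow √(4·5)=4.472.
Each quota rounded against its threshold gives Galen 5, Brisco 9, Carrow 2, Eskel 7, Farrow 5 (total 28).

Galen: 5, Brisco: 9, Carrow: 2, Eskel: 7, Farrow: 5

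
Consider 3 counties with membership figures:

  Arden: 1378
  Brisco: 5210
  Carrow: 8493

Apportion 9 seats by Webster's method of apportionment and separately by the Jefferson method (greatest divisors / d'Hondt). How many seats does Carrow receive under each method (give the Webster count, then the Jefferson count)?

5 and 6

Webster: Arden 1, Brisco 3, Carrow 5.
Jefferson: Arden 0, Brisco 3, Carrow 6.
Carrow gets 5 under Webster and 6 under Jefferson.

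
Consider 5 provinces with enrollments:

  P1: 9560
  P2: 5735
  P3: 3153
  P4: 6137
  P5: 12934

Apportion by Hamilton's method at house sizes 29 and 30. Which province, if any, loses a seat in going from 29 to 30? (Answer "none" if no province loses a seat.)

At 29 seats: P1 7, P2 4, P3 3, P4 5, P5 10.
At 30 seats: P1 8, P2 5, P3 2, P4 5, P5 10.
P3 drops from 3 to 2.

P3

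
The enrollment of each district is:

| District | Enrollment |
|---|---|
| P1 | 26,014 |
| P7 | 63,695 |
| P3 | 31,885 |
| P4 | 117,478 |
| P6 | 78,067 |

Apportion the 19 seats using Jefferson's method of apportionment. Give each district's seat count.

Standard divisor 317139/19 ≈ 16691.526; standard quotas: P1 1.559, P7 3.816, P3 1.910, P4 7.038, P6 4.677.
Rounding down gives 1, 3, 1, 7, 4 = 16 seats, so the divisor must be adjusted.
With modified divisor 15100: modified quotas P1 1.723, P7 4.218, P3 2.112, P4 7.780, P6 5.170.
Rounding down: P1 1, P7 4, P3 2, P4 7, P6 5 (total 19).

P1=1, P7=4, P3=2, P4=7, P6=5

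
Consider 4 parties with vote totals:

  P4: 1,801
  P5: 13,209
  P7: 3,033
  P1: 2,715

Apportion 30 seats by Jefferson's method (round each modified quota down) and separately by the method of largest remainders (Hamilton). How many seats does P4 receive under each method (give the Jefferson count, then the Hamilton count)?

Jefferson: P4 2, P5 20, P7 4, P1 4.
Hamilton: P4 3, P5 19, P7 4, P1 4.
P4 gets 2 under Jefferson and 3 under Hamilton.

2 and 3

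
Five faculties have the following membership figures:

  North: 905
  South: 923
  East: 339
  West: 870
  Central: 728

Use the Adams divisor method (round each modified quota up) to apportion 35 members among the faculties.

Standard divisor 3765/35 ≈ 107.571; standard quotas: North 8.413, South 8.580, East 3.151, West 8.088, Central 6.768.
Rounding up gives 9, 9, 4, 9, 7 = 38 seats, so the divisor must be adjusted.
With modified divisor 114: modified quotas North 7.939, South 8.096, East 2.974, West 7.632, Central 6.386.
Rounding up: North 8, South 9, East 3, West 8, Central 7 (total 35).

North=8, South=9, East=3, West=8, Central=7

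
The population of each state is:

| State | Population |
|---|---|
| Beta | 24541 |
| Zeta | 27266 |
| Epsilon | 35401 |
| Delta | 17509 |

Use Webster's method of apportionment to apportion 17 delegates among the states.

Beta=4, Zeta=4, Epsilon=6, Delta=3

Standard divisor 104717/17 ≈ 6159.824; standard quotas: Beta 3.984, Zeta 4.426, Epsilon 5.747, Delta 2.842.
Rounding to the nearest integer gives Beta 4, Zeta 4, Epsilon 6, Delta 3 — total 17, matching the house size, so no adjustment is needed.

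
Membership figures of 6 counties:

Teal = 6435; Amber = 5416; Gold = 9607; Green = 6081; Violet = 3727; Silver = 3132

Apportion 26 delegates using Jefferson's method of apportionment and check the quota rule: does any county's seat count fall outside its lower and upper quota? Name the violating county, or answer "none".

Standard quotas: Teal 4.864, Amber 4.094, Gold 7.262, Green 4.596, Violet 2.817, Silver 2.367.
Jefferson allocation: Teal 5, Amber 4, Gold 7, Green 5, Violet 3, Silver 2.
Every allocation lies between the lower and upper quota.

none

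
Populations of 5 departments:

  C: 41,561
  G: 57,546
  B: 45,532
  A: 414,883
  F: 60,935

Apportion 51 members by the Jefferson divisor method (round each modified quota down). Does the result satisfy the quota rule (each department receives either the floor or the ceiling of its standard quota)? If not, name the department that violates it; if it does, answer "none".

A

Standard quotas: C 3.416, G 4.730, B 3.743, A 34.102, F 5.009.
Jefferson allocation: C 3, G 4, B 3, A 36, F 5.
A has quota 34.102 (lower 34, upper 35) but receives 36 — outside the quota interval.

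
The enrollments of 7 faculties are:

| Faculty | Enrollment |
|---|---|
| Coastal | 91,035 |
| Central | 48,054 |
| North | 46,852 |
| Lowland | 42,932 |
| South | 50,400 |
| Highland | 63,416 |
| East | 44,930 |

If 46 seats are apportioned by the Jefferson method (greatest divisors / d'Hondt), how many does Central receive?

6

Standard divisor 387619/46 ≈ 8426.5; standard quotas: Coastal 10.803, Central 5.703, North 5.560, Lowland 5.095, South 5.981, Highland 7.526, East 5.332.
Rounding down gives 10, 5, 5, 5, 5, 7, 5 = 42 seats, so the divisor must be adjusted.
With modified divisor 7900: modified quotas Coastal 11.523, Central 6.083, North 5.931, Lowland 5.434, South 6.380, Highland 8.027, East 5.687.
Rounding down: Coastal 11, Central 6, North 5, Lowland 5, South 6, Highland 8, East 5 (total 46).
Central receives 6.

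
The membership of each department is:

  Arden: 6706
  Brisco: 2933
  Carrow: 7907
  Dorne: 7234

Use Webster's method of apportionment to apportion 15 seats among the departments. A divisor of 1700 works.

Arden 4, Brisco 2, Carrow 5, Dorne 4

With modified divisor 1700: modified quotas Arden 3.945, Brisco 1.725, Carrow 4.651, Dorne 4.255.
Rounding to the nearest integer: Arden 4, Brisco 2, Carrow 5, Dorne 4 (total 15).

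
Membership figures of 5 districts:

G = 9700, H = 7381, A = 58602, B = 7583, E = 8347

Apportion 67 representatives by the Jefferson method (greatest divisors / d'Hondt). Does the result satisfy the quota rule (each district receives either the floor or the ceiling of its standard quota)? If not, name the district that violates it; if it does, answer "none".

Standard quotas: G 7.094, H 5.398, A 42.858, B 5.546, E 6.104.
Jefferson allocation: G 7, H 5, A 44, B 5, E 6.
A has quota 42.858 (lower 42, upper 43) but receives 44 — outside the quota interval.

A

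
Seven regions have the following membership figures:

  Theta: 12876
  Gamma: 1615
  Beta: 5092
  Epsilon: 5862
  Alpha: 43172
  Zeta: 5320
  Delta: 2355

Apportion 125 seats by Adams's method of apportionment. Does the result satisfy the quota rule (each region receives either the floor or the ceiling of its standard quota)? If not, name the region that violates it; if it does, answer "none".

Standard quotas: Theta 21.097, Gamma 2.646, Beta 8.343, Epsilon 9.605, Alpha 70.735, Zeta 8.717, Delta 3.859.
Adams allocation: Theta 21, Gamma 3, Beta 9, Epsilon 10, Alpha 69, Zeta 9, Delta 4.
Alpha has quota 70.735 (lower 70, upper 71) but receives 69 — outside the quota interval.

Alpha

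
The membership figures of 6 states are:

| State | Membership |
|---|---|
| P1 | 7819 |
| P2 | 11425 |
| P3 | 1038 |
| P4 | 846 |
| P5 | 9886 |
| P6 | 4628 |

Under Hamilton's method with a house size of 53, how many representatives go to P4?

1

Total 35642; standard divisor 35642/53 ≈ 672.491.
Standard quotas: P1 11.6269, P2 16.9891, P3 1.5435, P4 1.2580, P5 14.7006, P6 6.8819.
Lower quotas: P1 11, P2 16, P3 1, P4 1, P5 14, P6 6 (sum 49, leaving 4 seats).
Remainders in descending order: P2 0.9891, P6 0.8819, P5 0.7006, P1 0.6269, P3 0.5435, P4 0.2580.
Largest remainders: P2, P6, P5, P1 receive the extra seats.
P4 receives 1.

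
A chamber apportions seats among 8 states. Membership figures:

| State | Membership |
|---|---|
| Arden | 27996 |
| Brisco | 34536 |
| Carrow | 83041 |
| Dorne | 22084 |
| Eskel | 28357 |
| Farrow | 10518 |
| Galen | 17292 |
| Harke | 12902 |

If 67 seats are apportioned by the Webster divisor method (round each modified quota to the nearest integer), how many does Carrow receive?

Standard divisor 236726/67 ≈ 3533.224; standard quotas: Arden 7.924, Brisco 9.775, Carrow 23.503, Dorne 6.250, Eskel 8.026, Farrow 2.977, Galen 4.894, Harke 3.652.
Rounding to the nearest integer gives 8, 10, 24, 6, 8, 3, 5, 4 = 68 seats, so the divisor must be adjusted.
With modified divisor 3600: modified quotas Arden 7.777, Brisco 9.593, Carrow 23.067, Dorne 6.134, Eskel 7.877, Farrow 2.922, Galen 4.803, Harke 3.584.
Rounding to the nearest integer: Arden 8, Brisco 10, Carrow 23, Dorne 6, Eskel 8, Farrow 3, Galen 5, Harke 4 (total 67).
Carrow receives 23.

23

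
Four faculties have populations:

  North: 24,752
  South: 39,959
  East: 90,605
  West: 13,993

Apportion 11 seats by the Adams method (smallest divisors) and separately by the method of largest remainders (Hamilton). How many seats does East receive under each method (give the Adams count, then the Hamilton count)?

5 and 6

Adams: North 2, South 3, East 5, West 1.
Hamilton: North 2, South 2, East 6, West 1.
East gets 5 under Adams and 6 under Hamilton.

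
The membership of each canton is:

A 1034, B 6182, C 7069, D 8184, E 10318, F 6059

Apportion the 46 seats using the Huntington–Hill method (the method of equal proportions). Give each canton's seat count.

With divisor 830: modified quotas A 1.246, B 7.448, C 8.517, D 9.860, E 12.431, F 7.300.
Geometric-mean thresholds: A √(1·2)=1.414, B √(7·8)=7.483, C √(8·9)=8.485, D √(9·10)=9.487, E √(12·13)=12.490, F √(7·8)=7.483.
Each quota rounded against its threshold gives A 1, B 7, C 9, D 10, E 12, F 7 (total 46).

A=1, B=7, C=9, D=10, E=12, F=7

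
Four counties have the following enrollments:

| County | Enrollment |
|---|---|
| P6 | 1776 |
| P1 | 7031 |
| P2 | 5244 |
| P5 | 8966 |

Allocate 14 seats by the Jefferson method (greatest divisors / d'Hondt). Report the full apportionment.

P6 1, P1 4, P2 3, P5 6

Standard divisor 23017/14 ≈ 1644.071; standard quotas: P6 1.080, P1 4.277, P2 3.190, P5 5.454.
Rounding down gives 1, 4, 3, 5 = 13 seats, so the divisor must be adjusted.
With modified divisor 1450: modified quotas P6 1.225, P1 4.849, P2 3.617, P5 6.183.
Rounding down: P6 1, P1 4, P2 3, P5 6 (total 14).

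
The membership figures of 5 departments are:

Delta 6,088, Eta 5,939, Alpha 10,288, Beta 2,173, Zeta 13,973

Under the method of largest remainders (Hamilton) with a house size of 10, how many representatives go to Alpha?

Total 38461; standard divisor 38461/10 ≈ 3846.1.
Standard quotas: Delta 1.5829, Eta 1.5442, Alpha 2.6749, Beta 0.5650, Zeta 3.6330.
Lower quotas: Delta 1, Eta 1, Alpha 2, Beta 0, Zeta 3 (sum 7, leaving 3 seats).
Remainders in descending order: Alpha 0.6749, Zeta 0.6330, Delta 0.5829, Beta 0.5650, Eta 0.5442.
Largest remainders: Alpha, Zeta, Delta receive the extra seats.
Alpha receives 3.

3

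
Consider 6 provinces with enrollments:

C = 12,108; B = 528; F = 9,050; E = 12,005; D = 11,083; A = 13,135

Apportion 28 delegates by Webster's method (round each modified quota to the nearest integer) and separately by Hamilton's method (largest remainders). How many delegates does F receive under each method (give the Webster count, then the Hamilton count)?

Webster: C 6, B 0, F 4, E 6, D 5, A 7.
Hamilton: C 6, B 0, F 5, E 6, D 5, A 6.
F gets 4 under Webster and 5 under Hamilton.

4 and 5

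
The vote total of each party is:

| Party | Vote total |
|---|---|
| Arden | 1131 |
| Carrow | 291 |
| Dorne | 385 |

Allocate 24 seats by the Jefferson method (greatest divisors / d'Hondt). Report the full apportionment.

Standard divisor 1807/24 ≈ 75.292; standard quotas: Arden 15.022, Carrow 3.865, Dorne 5.113.
Rounding down gives 15, 3, 5 = 23 seats, so the divisor must be adjusted.
With modified divisor 72: modified quotas Arden 15.708, Carrow 4.042, Dorne 5.347.
Rounding down: Arden 15, Carrow 4, Dorne 5 (total 24).

Arden 15; Carrow 4; Dorne 5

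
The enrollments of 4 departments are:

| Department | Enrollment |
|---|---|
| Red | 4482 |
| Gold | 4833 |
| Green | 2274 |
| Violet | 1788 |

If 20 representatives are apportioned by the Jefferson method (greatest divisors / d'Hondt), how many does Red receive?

Standard divisor 13377/20 ≈ 668.85; standard quotas: Red 6.701, Gold 7.226, Green 3.400, Violet 2.673.
Rounding down gives 6, 7, 3, 2 = 18 seats, so the divisor must be adjusted.
With modified divisor 600: modified quotas Red 7.470, Gold 8.055, Green 3.790, Violet 2.980.
Rounding down: Red 7, Gold 8, Green 3, Violet 2 (total 20).
Red receives 7.

7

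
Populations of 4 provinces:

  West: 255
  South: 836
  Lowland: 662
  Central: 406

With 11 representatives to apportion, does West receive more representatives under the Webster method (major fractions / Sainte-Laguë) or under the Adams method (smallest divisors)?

Adams

Webster: West 1, South 4, Lowland 4, Central 2.
Adams: West 2, South 4, Lowland 3, Central 2.
West gets 1 under Webster and 2 under Adams.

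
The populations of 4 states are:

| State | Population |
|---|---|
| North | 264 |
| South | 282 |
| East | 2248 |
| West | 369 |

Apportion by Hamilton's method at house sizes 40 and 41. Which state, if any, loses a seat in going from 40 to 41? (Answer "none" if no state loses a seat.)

At 40 seats: North 3, South 4, East 28, West 5.
At 41 seats: North 3, South 4, East 29, West 5.
No state's allocation decreased.

none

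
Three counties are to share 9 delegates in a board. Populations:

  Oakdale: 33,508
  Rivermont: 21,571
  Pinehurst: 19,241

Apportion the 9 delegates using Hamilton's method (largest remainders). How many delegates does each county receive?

Oakdale: 4, Rivermont: 3, Pinehurst: 2

Total 74320; standard divisor 74320/9 ≈ 8257.778.
Standard quotas: Oakdale 4.0578, Rivermont 2.6122, Pinehurst 2.3300.
Lower quotas: Oakdale 4, Rivermont 2, Pinehurst 2 (sum 8, leaving 1 seat).
Remainders in descending order: Rivermont 0.6122, Pinehurst 0.3300, Oakdale 0.0578.
Largest remainder: Rivermont receives the extra seat.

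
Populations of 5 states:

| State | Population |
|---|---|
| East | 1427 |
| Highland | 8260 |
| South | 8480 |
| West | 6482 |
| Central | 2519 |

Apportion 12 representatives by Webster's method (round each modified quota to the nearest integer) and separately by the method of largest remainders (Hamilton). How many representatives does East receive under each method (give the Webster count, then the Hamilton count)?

Webster: East 1, Highland 3, South 4, West 3, Central 1.
Hamilton: East 0, Highland 4, South 4, West 3, Central 1.
East gets 1 under Webster and 0 under Hamilton.

1 and 0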